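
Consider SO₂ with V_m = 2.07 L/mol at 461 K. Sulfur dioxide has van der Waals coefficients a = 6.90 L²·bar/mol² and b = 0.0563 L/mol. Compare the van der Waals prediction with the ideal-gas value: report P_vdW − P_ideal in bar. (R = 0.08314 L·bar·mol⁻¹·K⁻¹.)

Ideal: P_ideal = RT/V_m = (0.08314)(461)/2.07 = 18.5157 bar
vdW: P = RT/(V_m − b) − a/V_m² = 38.3275/2.01370 − 6.90/4.28490 = 19.0334 − 1.61031 = 17.4231 bar
ΔP = 17.4231 − 18.5157 = -1.093 bar

ΔP ≈ -1.093 bar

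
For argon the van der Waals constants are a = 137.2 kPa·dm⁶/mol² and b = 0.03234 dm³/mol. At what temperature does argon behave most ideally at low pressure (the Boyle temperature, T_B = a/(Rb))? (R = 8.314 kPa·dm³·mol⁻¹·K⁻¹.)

T_B ≈ 510.3 K

For a van der Waals gas the second virial coefficient B₂ = b − a/(RT) vanishes at T_B = a/(Rb).
T_B = 137.2/(8.314×0.03234) = 137.2/0.26887 = 510.3 K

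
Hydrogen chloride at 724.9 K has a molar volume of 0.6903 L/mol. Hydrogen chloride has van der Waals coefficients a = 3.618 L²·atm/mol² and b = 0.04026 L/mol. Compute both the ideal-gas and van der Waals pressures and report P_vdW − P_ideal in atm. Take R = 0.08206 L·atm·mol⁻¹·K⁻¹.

ΔP ≈ -2.256 atm

Ideal: P_ideal = RT/V_m = (0.08206)(724.9)/0.6903 = 86.1731 atm
vdW: P = RT/(V_m − b) − a/V_m² = 59.4853/0.650040 − 3.618/0.476514 = 91.5102 − 7.59264 = 83.9176 atm
ΔP = 83.9176 − 86.1731 = -2.256 atm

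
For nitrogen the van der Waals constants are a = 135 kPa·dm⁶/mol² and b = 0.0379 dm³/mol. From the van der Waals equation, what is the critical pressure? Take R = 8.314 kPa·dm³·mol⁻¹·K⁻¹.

P_c ≈ 3481 kPa

For a van der Waals gas, P_c = a/(27b²).
P_c = 135/(27×(0.0379)²) = 135/0.038783 = 3481 kPa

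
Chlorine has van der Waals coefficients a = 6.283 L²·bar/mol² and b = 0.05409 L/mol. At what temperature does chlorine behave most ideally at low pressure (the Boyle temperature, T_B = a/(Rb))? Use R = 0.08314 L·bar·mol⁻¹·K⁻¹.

T_B ≈ 1397 K

For a van der Waals gas the second virial coefficient B₂ = b − a/(RT) vanishes at T_B = a/(Rb).
T_B = 6.283/(0.08314×0.05409) = 6.283/0.0044970 = 1397 K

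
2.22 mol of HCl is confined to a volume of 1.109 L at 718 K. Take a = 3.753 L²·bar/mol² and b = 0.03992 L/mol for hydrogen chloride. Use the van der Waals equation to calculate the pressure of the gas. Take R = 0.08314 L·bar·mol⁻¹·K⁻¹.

P ≈ 114.8 bar

P = nRT/(V − nb) − a n²/V²
nRT/(V − nb) = (2.22)(0.08314)(718)/(1.109 − 2.22×0.03992) = 132.52/1.0204 = 129.87 bar
a n²/V² = (3.753)(2.22)²/(1.109)² = 15.039 bar
P = 129.87 − 15.039 = 114.8 bar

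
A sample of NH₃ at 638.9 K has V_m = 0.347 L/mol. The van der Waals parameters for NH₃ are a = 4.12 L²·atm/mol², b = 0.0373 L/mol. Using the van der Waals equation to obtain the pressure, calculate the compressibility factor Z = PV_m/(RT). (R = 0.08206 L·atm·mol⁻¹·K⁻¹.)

P = RT/(V_m − b) − a/V_m² = (0.08206)(638.9)/(0.347 − 0.0373) − 4.12/(0.347)²
  = 52.428/0.30970 − 34.217 = 169.29 − 34.217 = 135.07 atm
Z = PV_m/(RT) = (135.07)(0.347)/((0.08206)(638.9)) = 46.869/52.428 = 0.8940

Z ≈ 0.8940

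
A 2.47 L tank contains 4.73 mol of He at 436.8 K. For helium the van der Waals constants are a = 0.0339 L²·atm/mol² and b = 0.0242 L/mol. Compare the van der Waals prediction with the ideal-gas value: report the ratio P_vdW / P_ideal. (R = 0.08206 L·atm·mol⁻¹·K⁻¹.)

P_vdW / P_ideal ≈ 1.047

Ideal: P_ideal = nRT/V = (4.73)(0.08206)(436.8)/2.47 = 68.6402 atm
vdW: P = nRT/(V − nb) − a n²/V² = 169.541/2.35553 − 0.758441/6.10090 = 71.9757 − 0.124316 = 71.8514 atm
Ratio = 71.8514/68.6402 = 1.047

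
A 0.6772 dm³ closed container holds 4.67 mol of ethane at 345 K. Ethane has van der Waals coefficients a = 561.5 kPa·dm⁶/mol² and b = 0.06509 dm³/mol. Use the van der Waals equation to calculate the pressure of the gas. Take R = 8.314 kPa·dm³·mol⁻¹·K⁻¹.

P ≈ 9187 kPa

P = nRT/(V − nb) − a n²/V²
nRT/(V − nb) = (4.67)(8.314)(345)/(0.6772 − 4.67×0.06509) = 13395/0.37323 = 35889 kPa
a n²/V² = (561.5)(4.67)²/(0.6772)² = 26702 kPa
P = 35889 − 26702 = 9187 kPa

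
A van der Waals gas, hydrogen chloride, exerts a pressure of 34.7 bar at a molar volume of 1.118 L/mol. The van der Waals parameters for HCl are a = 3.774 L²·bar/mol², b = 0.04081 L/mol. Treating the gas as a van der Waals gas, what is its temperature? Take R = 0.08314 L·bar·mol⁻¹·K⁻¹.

T ≈ 488.7 K

T = (P + a/V_m²)(V_m − b)/R
P + a/V_m² = 34.7 + 3.774/(1.118)² = 37.719 bar
V_m − b = 1.118 − 0.04081 = 1.0772 L/mol
T = (37.719)(1.0772)/0.08314 = 488.7 K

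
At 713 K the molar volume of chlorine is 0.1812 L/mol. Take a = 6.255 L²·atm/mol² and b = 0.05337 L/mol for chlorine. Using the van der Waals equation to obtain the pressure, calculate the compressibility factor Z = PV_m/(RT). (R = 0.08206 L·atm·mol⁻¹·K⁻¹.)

Z ≈ 0.8275

P = RT/(V_m − b) − a/V_m² = (0.08206)(713)/(0.1812 − 0.05337) − 6.255/(0.1812)²
  = 58.509/0.12783 − 190.51 = 457.71 − 190.51 = 267.20 atm
Z = PV_m/(RT) = (267.20)(0.1812)/((0.08206)(713)) = 48.417/58.509 = 0.8275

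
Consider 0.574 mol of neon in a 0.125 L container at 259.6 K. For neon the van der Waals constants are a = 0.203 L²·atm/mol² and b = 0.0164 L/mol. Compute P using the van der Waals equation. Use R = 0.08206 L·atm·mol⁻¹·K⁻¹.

P ≈ 101.5 atm

P = nRT/(V − nb) − a n²/V²
nRT/(V − nb) = (0.574)(0.08206)(259.6)/(0.125 − 0.574×0.0164) = 12.228/0.11559 = 105.79 atm
a n²/V² = (0.203)(0.574)²/(0.125)² = 4.2806 atm
P = 105.79 − 4.2806 = 101.5 atm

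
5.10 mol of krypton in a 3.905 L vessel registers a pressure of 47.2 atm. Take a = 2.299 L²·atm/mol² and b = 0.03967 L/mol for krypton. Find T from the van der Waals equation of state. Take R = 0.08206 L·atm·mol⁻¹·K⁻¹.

T = (P + a n²/V²)(V − nb)/(nR)
P + a n²/V² = 47.2 + (2.299)(5.10)²/(3.905)² = 51.121 atm
V − nb = 3.905 − (5.10)(0.03967) = 3.7027 L
T = (51.121)(3.7027)/((5.10)(0.08206)) = 452.3 K

T ≈ 452.3 K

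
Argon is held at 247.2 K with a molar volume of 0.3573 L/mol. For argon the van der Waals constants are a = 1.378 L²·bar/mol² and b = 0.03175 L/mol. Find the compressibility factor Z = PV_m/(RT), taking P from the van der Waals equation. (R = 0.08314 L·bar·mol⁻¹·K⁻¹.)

P = RT/(V_m − b) − a/V_m² = (0.08314)(247.2)/(0.3573 − 0.03175) − 1.378/(0.3573)²
  = 20.552/0.32555 − 10.794 = 63.130 − 10.794 = 52.336 bar
Z = PV_m/(RT) = (52.336)(0.3573)/((0.08314)(247.2)) = 18.700/20.552 = 0.9099

Z ≈ 0.9099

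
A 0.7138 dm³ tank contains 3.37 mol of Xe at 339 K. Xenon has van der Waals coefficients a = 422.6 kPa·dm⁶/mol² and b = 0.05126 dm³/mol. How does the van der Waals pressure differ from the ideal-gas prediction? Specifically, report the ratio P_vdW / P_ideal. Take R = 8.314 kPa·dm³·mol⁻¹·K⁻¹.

Ideal: P_ideal = nRT/V = (3.37)(8.314)(339)/0.7138 = 13306.5 kPa
vdW: P = nRT/(V − nb) − a n²/V² = 9498.16/0.541054 − 4799.43/0.509510 = 17554.9 − 9419.70 = 8135.2 kPa
Ratio = 8135.2/13306.5 = 0.6114

P_vdW / P_ideal ≈ 0.6114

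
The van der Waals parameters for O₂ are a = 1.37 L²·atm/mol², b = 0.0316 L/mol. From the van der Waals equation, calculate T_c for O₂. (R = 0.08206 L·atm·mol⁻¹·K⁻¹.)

For a van der Waals gas, T_c = 8a/(27Rb).
T_c = 8×1.37/(27×0.08206×0.0316) = 10.960/0.070014 = 156.5 K

T_c ≈ 156.5 K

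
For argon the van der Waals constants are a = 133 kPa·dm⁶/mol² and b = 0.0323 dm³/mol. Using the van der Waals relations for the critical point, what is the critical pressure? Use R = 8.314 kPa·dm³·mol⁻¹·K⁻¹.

For a van der Waals gas, P_c = a/(27b²).
P_c = 133/(27×(0.0323)²) = 133/0.028169 = 4722 kPa

P_c ≈ 4722 kPa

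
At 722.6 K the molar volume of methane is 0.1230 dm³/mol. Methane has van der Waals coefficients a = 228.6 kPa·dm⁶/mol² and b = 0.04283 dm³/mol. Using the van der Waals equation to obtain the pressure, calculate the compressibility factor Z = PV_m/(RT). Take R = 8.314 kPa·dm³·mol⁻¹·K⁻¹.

Z ≈ 1.225

P = RT/(V_m − b) − a/V_m² = (8.314)(722.6)/(0.1230 − 0.04283) − 228.6/(0.1230)²
  = 6007.7/0.080170 − 15110 = 74937 − 15110 = 59827 kPa
Z = PV_m/(RT) = (59827)(0.1230)/((8.314)(722.6)) = 7358.7/6007.7 = 1.225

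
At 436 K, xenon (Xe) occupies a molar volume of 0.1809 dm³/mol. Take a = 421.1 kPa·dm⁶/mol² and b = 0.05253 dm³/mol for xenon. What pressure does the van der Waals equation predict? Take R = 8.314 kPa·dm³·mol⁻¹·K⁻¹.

P = RT/(V_m − b) − a/V_m²
RT/(V_m − b) = (8.314)(436)/(0.1809 − 0.05253) = 3624.9/0.12837 = 28238 kPa
a/V_m² = 421.1/(0.1809)² = 12868 kPa
P = 28238 − 12868 = 15370 kPa

P ≈ 15370 kPa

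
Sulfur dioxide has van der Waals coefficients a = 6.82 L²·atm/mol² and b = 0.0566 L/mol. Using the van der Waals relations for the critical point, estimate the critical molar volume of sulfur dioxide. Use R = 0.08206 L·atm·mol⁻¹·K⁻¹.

For a van der Waals gas, V_m,c = 3b.
V_m,c = 3×0.0566 = 0.1698 L/mol

V_m,c ≈ 0.1698 L/mol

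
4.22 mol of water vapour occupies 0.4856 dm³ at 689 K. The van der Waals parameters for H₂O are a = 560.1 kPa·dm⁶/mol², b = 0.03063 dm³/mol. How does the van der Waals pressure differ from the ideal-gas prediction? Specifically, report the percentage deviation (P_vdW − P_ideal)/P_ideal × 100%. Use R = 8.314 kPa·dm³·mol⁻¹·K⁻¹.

-48.70 %

Ideal: P_ideal = nRT/V = (4.22)(8.314)(689)/0.4856 = 49780.9 kPa
vdW: P = nRT/(V − nb) − a n²/V² = 24173.6/0.356341 − 9974.48/0.235807 = 67838.4 − 42299.3 = 25539.1 kPa
% deviation = (25539.1 − 49780.9)/49780.9 × 100% = -48.70%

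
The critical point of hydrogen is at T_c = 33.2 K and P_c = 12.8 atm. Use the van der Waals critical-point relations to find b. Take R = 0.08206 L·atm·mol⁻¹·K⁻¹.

From T_c = 8a/(27Rb) and P_c = a/(27b²): b = R T_c/(8 P_c).
b = (0.08206)(33.2)/(8×12.8) = 2.7244/102.40 = 0.02661 L/mol

b ≈ 0.02661 L/mol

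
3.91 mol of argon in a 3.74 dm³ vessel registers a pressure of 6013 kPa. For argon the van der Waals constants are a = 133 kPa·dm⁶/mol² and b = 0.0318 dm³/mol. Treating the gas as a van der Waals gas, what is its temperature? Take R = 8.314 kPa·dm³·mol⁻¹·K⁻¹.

T ≈ 685.0 K

T = (P + a n²/V²)(V − nb)/(nR)
P + a n²/V² = 6013 + (133)(3.91)²/(3.74)² = 6158.4 kPa
V − nb = 3.74 − (3.91)(0.0318) = 3.6157 dm³
T = (6158.4)(3.6157)/((3.91)(8.314)) = 685.0 K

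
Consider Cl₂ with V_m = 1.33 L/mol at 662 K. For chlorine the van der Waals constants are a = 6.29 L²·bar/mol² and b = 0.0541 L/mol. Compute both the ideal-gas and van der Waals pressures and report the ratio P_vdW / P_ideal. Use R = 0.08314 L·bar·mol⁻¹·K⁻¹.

P_vdW / P_ideal ≈ 0.9565

Ideal: P_ideal = RT/V_m = (0.08314)(662)/1.33 = 41.3825 bar
vdW: P = RT/(V_m − b) − a/V_m² = 55.0387/1.27590 − 6.29/1.76890 = 43.1372 − 3.55588 = 39.5813 bar
Ratio = 39.5813/41.3825 = 0.9565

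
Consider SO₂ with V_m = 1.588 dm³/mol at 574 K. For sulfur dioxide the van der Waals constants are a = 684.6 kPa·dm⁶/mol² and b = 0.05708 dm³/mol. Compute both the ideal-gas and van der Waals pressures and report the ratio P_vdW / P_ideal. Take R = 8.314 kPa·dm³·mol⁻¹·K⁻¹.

P_vdW / P_ideal ≈ 0.9469

Ideal: P_ideal = RT/V_m = (8.314)(574)/1.588 = 3005.19 kPa
vdW: P = RT/(V_m − b) − a/V_m² = 4772.24/1.53092 − 684.6/2.52174 = 3117.24 − 271.479 = 2845.76 kPa
Ratio = 2845.76/3005.19 = 0.9469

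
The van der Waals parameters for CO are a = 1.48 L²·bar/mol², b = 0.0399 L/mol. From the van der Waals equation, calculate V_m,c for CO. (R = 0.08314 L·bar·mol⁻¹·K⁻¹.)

V_m,c ≈ 0.1197 L/mol

For a van der Waals gas, V_m,c = 3b.
V_m,c = 3×0.0399 = 0.1197 L/mol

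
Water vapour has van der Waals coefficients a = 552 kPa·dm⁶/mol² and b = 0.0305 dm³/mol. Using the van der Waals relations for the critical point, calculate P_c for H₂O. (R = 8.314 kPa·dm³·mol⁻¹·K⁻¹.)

P_c ≈ 21977 kPa

For a van der Waals gas, P_c = a/(27b²).
P_c = 552/(27×(0.0305)²) = 552/0.025117 = 21977 kPa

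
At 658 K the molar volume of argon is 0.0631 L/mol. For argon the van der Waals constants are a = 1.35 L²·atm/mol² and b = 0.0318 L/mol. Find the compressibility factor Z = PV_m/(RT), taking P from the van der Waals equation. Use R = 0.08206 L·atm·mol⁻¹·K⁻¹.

P = RT/(V_m − b) − a/V_m² = (0.08206)(658)/(0.0631 − 0.0318) − 1.35/(0.0631)²
  = 53.995/0.031300 − 339.06 = 1725.1 − 339.06 = 1386.0 atm
Z = PV_m/(RT) = (1386.0)(0.0631)/((0.08206)(658)) = 87.457/53.995 = 1.620

Z ≈ 1.620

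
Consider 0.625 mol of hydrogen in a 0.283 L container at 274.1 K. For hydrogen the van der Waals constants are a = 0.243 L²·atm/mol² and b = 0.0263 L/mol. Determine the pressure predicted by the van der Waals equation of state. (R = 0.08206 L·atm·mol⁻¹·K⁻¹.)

P = nRT/(V − nb) − a n²/V²
nRT/(V − nb) = (0.625)(0.08206)(274.1)/(0.283 − 0.625×0.0263) = 14.058/0.26656 = 52.739 atm
a n²/V² = (0.243)(0.625)²/(0.283)² = 1.1852 atm
P = 52.739 − 1.1852 = 51.55 atm

P ≈ 51.55 atm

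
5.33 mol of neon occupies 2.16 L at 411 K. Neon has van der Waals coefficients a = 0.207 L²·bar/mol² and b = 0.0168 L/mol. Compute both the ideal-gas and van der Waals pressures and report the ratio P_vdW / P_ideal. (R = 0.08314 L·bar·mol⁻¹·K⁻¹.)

P_vdW / P_ideal ≈ 1.028

Ideal: P_ideal = nRT/V = (5.33)(0.08314)(411)/2.16 = 84.3190 bar
vdW: P = nRT/(V − nb) − a n²/V² = 182.129/2.07046 − 5.88064/4.66560 = 87.9655 − 1.26043 = 86.7051 bar
Ratio = 86.7051/84.3190 = 1.028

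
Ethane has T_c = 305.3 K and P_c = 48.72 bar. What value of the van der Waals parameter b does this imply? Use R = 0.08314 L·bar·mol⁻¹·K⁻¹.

b ≈ 0.06512 L/mol

From T_c = 8a/(27Rb) and P_c = a/(27b²): b = R T_c/(8 P_c).
b = (0.08314)(305.3)/(8×48.72) = 25.383/389.76 = 0.06512 L/mol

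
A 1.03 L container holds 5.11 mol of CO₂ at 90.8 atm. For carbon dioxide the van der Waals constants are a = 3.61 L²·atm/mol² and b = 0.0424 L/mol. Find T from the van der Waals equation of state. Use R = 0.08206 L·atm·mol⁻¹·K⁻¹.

T ≈ 348.5 K

T = (P + a n²/V²)(V − nb)/(nR)
P + a n²/V² = 90.8 + (3.61)(5.11)²/(1.03)² = 179.65 atm
V − nb = 1.03 − (5.11)(0.0424) = 0.81334 L
T = (179.65)(0.81334)/((5.11)(0.08206)) = 348.5 K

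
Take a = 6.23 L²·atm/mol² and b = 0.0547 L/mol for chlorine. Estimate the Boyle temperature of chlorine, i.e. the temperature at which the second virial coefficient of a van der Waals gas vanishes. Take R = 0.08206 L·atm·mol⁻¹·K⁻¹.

For a van der Waals gas the second virial coefficient B₂ = b − a/(RT) vanishes at T_B = a/(Rb).
T_B = 6.23/(0.08206×0.0547) = 6.23/0.0044887 = 1388 K

T_B ≈ 1388 K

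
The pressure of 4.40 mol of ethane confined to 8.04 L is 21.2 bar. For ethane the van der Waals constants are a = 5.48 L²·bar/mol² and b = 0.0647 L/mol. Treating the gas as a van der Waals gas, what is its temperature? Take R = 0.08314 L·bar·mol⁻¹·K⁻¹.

T = (P + a n²/V²)(V − nb)/(nR)
P + a n²/V² = 21.2 + (5.48)(4.40)²/(8.04)² = 22.841 bar
V − nb = 8.04 − (4.40)(0.0647) = 7.7553 L
T = (22.841)(7.7553)/((4.40)(0.08314)) = 484.2 K

T ≈ 484.2 K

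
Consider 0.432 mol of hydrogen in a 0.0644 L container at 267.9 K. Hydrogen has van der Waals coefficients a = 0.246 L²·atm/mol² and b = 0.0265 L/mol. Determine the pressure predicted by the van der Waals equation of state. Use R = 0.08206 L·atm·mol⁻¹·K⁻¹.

P = nRT/(V − nb) − a n²/V²
nRT/(V − nb) = (0.432)(0.08206)(267.9)/(0.0644 − 0.432×0.0265) = 9.4970/0.052952 = 179.35 atm
a n²/V² = (0.246)(0.432)²/(0.0644)² = 11.070 atm
P = 179.35 − 11.070 = 168.3 atm

P ≈ 168.3 atm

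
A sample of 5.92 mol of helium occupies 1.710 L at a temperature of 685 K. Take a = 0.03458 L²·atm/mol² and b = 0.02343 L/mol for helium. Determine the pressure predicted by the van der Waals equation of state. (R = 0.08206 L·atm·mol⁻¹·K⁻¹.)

P ≈ 211.4 atm

P = nRT/(V − nb) − a n²/V²
nRT/(V − nb) = (5.92)(0.08206)(685)/(1.710 − 5.92×0.02343) = 332.77/1.5713 = 211.78 atm
a n²/V² = (0.03458)(5.92)²/(1.710)² = 0.41445 atm
P = 211.78 − 0.41445 = 211.4 atm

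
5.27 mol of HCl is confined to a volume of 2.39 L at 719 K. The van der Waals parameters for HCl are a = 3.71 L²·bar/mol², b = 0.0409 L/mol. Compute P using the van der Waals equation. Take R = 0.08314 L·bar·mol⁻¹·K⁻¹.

P = nRT/(V − nb) − a n²/V²
nRT/(V − nb) = (5.27)(0.08314)(719)/(2.39 − 5.27×0.0409) = 315.03/2.1745 = 144.87 bar
a n²/V² = (3.71)(5.27)²/(2.39)² = 18.038 bar
P = 144.87 − 18.038 = 126.8 bar

P ≈ 126.8 bar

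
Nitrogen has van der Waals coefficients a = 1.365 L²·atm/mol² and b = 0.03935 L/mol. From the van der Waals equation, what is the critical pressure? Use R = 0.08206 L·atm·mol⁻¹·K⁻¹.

For a van der Waals gas, P_c = a/(27b²).
P_c = 1.365/(27×(0.03935)²) = 1.365/0.041807 = 32.65 atm

P_c ≈ 32.65 atm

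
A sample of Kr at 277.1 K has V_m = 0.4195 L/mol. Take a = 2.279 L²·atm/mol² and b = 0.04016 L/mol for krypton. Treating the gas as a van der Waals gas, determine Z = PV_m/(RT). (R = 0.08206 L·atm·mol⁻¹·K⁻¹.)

Z ≈ 0.8670

P = RT/(V_m − b) − a/V_m² = (0.08206)(277.1)/(0.4195 − 0.04016) − 2.279/(0.4195)²
  = 22.739/0.37934 − 12.950 = 59.944 − 12.950 = 46.994 atm
Z = PV_m/(RT) = (46.994)(0.4195)/((0.08206)(277.1)) = 19.714/22.739 = 0.8670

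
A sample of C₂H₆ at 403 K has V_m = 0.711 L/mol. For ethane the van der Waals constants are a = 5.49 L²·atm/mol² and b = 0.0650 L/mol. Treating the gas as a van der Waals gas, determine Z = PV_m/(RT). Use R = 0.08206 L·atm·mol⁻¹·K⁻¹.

P = RT/(V_m − b) − a/V_m² = (0.08206)(403)/(0.711 − 0.0650) − 5.49/(0.711)²
  = 33.070/0.64600 − 10.860 = 51.192 − 10.860 = 40.332 atm
Z = PV_m/(RT) = (40.332)(0.711)/((0.08206)(403)) = 28.676/33.070 = 0.8671

Z ≈ 0.8671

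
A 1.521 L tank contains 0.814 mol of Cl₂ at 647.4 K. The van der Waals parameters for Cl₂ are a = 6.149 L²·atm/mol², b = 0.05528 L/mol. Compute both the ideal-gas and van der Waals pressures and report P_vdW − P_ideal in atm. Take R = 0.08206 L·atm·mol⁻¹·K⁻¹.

Ideal: P_ideal = nRT/V = (0.814)(0.08206)(647.4)/1.521 = 28.4315 atm
vdW: P = nRT/(V − nb) − a n²/V² = 43.2443/1.47600 − 4.07430/2.31344 = 29.2983 − 1.76114 = 27.5372 atm
ΔP = 27.5372 − 28.4315 = -0.894 atm

ΔP ≈ -0.894 atm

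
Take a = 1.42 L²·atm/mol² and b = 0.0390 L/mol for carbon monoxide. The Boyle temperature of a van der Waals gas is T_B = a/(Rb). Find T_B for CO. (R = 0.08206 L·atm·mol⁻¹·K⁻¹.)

T_B ≈ 443.7 K

For a van der Waals gas the second virial coefficient B₂ = b − a/(RT) vanishes at T_B = a/(Rb).
T_B = 1.42/(0.08206×0.0390) = 1.42/0.0032003 = 443.7 K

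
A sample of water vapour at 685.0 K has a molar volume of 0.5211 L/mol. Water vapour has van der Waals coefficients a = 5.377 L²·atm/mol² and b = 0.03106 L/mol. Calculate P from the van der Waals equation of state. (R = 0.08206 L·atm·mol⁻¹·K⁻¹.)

P ≈ 94.91 atm

P = RT/(V_m − b) − a/V_m²
RT/(V_m − b) = (0.08206)(685.0)/(0.5211 − 0.03106) = 56.211/0.49004 = 114.71 atm
a/V_m² = 5.377/(0.5211)² = 19.801 atm
P = 114.71 − 19.801 = 94.91 atm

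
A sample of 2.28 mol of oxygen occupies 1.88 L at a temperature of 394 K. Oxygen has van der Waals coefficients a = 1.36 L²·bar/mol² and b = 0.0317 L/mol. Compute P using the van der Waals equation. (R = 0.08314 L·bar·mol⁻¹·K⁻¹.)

P ≈ 39.31 bar

P = nRT/(V − nb) − a n²/V²
nRT/(V − nb) = (2.28)(0.08314)(394)/(1.88 − 2.28×0.0317) = 74.686/1.8077 = 41.315 bar
a n²/V² = (1.36)(2.28)²/(1.88)² = 2.0003 bar
P = 41.315 − 2.0003 = 39.31 bar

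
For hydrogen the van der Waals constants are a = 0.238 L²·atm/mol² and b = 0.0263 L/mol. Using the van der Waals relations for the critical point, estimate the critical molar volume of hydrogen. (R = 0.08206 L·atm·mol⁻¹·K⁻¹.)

V_m,c ≈ 0.07890 L/mol

For a van der Waals gas, V_m,c = 3b.
V_m,c = 3×0.0263 = 0.07890 L/mol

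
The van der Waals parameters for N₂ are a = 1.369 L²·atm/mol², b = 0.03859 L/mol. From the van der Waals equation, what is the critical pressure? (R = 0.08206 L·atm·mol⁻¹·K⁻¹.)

P_c ≈ 34.05 atm

For a van der Waals gas, P_c = a/(27b²).
P_c = 1.369/(27×(0.03859)²) = 1.369/0.040208 = 34.05 atm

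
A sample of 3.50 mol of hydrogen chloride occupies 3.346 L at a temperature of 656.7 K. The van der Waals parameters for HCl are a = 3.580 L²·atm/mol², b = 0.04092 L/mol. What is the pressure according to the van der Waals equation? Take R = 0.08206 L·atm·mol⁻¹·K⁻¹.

P = nRT/(V − nb) − a n²/V²
nRT/(V − nb) = (3.50)(0.08206)(656.7)/(3.346 − 3.50×0.04092) = 188.61/3.2028 = 58.889 atm
a n²/V² = (3.580)(3.50)²/(3.346)² = 3.9171 atm
P = 58.889 − 3.9171 = 54.97 atm

P ≈ 54.97 atm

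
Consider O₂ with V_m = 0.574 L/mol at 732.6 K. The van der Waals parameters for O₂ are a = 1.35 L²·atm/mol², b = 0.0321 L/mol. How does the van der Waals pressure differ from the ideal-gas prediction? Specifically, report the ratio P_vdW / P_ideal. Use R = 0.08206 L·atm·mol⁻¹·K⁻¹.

P_vdW / P_ideal ≈ 1.020

Ideal: P_ideal = RT/V_m = (0.08206)(732.6)/0.574 = 104.734 atm
vdW: P = RT/(V_m − b) − a/V_m² = 60.1172/0.541900 − 1.35/0.329476 = 110.938 − 4.09742 = 106.841 atm
Ratio = 106.841/104.734 = 1.020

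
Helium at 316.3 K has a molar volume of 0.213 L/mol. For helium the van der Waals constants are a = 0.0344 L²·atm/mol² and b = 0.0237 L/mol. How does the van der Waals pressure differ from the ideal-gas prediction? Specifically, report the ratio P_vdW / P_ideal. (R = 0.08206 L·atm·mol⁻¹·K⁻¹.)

P_vdW / P_ideal ≈ 1.119

Ideal: P_ideal = RT/V_m = (0.08206)(316.3)/0.213 = 121.857 atm
vdW: P = RT/(V_m − b) − a/V_m² = 25.9556/0.189300 − 0.0344/0.0453690 = 137.114 − 0.758227 = 136.356 atm
Ratio = 136.356/121.857 = 1.119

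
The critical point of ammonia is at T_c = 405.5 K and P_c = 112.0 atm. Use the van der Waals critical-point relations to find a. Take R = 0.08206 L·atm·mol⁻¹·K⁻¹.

a ≈ 4.171 L²·atm/mol²

From T_c = 8a/(27Rb) and P_c = a/(27b²): a = 27 R² T_c²/(64 P_c).
a = 27×(0.08206)²×(405.5)²/(64×112.0) = 29896/7168.0 = 4.171 L²·atm/mol²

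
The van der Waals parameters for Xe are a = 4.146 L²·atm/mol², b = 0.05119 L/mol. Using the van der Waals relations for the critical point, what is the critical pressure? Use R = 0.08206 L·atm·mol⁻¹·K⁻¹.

P_c ≈ 58.60 atm

For a van der Waals gas, P_c = a/(27b²).
P_c = 4.146/(27×(0.05119)²) = 4.146/0.070751 = 58.60 atm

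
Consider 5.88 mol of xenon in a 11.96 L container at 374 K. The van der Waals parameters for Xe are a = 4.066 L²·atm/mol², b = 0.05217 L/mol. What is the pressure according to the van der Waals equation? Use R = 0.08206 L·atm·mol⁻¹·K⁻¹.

P = nRT/(V − nb) − a n²/V²
nRT/(V − nb) = (5.88)(0.08206)(374)/(11.96 − 5.88×0.05217) = 180.46/11.653 = 15.486 atm
a n²/V² = (4.066)(5.88)²/(11.96)² = 0.98279 atm
P = 15.486 − 0.98279 = 14.50 atm

P ≈ 14.50 atm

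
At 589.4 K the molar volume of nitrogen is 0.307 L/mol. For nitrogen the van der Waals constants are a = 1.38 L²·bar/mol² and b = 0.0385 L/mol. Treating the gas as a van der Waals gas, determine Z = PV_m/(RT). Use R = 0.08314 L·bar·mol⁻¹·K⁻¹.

Z ≈ 1.052

P = RT/(V_m − b) − a/V_m² = (0.08314)(589.4)/(0.307 − 0.0385) − 1.38/(0.307)²
  = 49.003/0.26850 − 14.642 = 182.51 − 14.642 = 167.87 bar
Z = PV_m/(RT) = (167.87)(0.307)/((0.08314)(589.4)) = 51.536/49.003 = 1.052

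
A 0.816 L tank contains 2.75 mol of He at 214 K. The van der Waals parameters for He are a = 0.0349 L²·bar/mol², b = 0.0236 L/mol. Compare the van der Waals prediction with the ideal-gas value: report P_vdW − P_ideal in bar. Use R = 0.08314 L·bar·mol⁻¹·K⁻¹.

ΔP ≈ 4.785 bar

Ideal: P_ideal = nRT/V = (2.75)(0.08314)(214)/0.816 = 59.9606 bar
vdW: P = nRT/(V − nb) − a n²/V² = 48.9279/0.751100 − 0.263931/0.665856 = 65.1417 − 0.396378 = 64.7453 bar
ΔP = 64.7453 − 59.9606 = 4.785 bar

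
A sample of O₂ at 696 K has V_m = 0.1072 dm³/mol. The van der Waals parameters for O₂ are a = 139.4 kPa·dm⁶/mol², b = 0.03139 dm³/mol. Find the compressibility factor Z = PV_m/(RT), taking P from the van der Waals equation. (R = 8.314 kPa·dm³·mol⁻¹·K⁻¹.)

Z ≈ 1.189

P = RT/(V_m − b) − a/V_m² = (8.314)(696)/(0.1072 − 0.03139) − 139.4/(0.1072)²
  = 5786.5/0.075810 − 12130 = 76329 − 12130 = 64199 kPa
Z = PV_m/(RT) = (64199)(0.1072)/((8.314)(696)) = 6882.1/5786.5 = 1.189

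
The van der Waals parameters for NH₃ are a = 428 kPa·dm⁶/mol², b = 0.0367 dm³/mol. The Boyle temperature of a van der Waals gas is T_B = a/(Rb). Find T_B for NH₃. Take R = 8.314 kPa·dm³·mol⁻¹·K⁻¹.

For a van der Waals gas the second virial coefficient B₂ = b − a/(RT) vanishes at T_B = a/(Rb).
T_B = 428/(8.314×0.0367) = 428/0.30512 = 1403 K

T_B ≈ 1403 K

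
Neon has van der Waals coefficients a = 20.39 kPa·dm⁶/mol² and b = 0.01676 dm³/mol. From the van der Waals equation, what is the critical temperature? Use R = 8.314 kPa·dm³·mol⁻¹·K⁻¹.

T_c ≈ 43.36 K

For a van der Waals gas, T_c = 8a/(27Rb).
T_c = 8×20.39/(27×8.314×0.01676) = 163.12/3.7623 = 43.36 K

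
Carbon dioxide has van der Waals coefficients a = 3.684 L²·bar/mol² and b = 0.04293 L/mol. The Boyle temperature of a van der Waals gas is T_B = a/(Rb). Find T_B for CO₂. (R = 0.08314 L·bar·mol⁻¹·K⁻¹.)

T_B ≈ 1032 K

For a van der Waals gas the second virial coefficient B₂ = b − a/(RT) vanishes at T_B = a/(Rb).
T_B = 3.684/(0.08314×0.04293) = 3.684/0.0035692 = 1032 K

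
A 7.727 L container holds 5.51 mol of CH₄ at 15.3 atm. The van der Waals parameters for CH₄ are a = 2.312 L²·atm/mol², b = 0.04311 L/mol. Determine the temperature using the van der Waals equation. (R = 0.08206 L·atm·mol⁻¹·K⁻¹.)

T ≈ 272.9 K

T = (P + a n²/V²)(V − nb)/(nR)
P + a n²/V² = 15.3 + (2.312)(5.51)²/(7.727)² = 16.476 atm
V − nb = 7.727 − (5.51)(0.04311) = 7.4895 L
T = (16.476)(7.4895)/((5.51)(0.08206)) = 272.9 K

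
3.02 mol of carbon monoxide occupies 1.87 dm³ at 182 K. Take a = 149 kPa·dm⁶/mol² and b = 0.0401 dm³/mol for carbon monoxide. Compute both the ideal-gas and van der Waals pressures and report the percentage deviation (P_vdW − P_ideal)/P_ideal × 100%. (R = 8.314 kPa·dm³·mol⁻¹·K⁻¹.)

Ideal: P_ideal = nRT/V = (3.02)(8.314)(182)/1.87 = 2443.69 kPa
vdW: P = nRT/(V − nb) − a n²/V² = 4569.71/1.74890 − 1358.94/3.49690 = 2612.91 − 388.613 = 2224.30 kPa
% deviation = (2224.30 − 2443.69)/2443.69 × 100% = -8.98%

-8.98 %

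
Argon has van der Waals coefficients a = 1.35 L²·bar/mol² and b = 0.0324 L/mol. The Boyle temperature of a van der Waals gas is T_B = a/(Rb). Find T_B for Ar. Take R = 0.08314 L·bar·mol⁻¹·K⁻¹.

For a van der Waals gas the second virial coefficient B₂ = b − a/(RT) vanishes at T_B = a/(Rb).
T_B = 1.35/(0.08314×0.0324) = 1.35/0.0026937 = 501.2 K

T_B ≈ 501.2 K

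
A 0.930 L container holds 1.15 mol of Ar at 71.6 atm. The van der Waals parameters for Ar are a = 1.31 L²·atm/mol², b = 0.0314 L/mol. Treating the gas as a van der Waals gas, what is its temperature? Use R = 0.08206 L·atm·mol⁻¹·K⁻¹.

T ≈ 697.2 K

T = (P + a n²/V²)(V − nb)/(nR)
P + a n²/V² = 71.6 + (1.31)(1.15)²/(0.930)² = 73.603 atm
V − nb = 0.930 − (1.15)(0.0314) = 0.89389 L
T = (73.603)(0.89389)/((1.15)(0.08206)) = 697.2 K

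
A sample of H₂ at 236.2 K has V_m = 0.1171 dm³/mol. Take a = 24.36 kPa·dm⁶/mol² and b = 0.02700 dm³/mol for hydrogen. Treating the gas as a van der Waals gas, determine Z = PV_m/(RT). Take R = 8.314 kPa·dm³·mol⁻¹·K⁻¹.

Z ≈ 1.194

P = RT/(V_m − b) − a/V_m² = (8.314)(236.2)/(0.1171 − 0.02700) − 24.36/(0.1171)²
  = 1963.8/0.090100 − 1776.5 = 21796 − 1776.5 = 20020 kPa
Z = PV_m/(RT) = (20020)(0.1171)/((8.314)(236.2)) = 2344.3/1963.8 = 1.194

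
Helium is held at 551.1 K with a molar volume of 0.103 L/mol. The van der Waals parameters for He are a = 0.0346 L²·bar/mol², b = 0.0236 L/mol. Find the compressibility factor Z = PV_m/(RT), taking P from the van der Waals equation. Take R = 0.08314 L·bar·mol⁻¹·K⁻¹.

P = RT/(V_m − b) − a/V_m² = (0.08314)(551.1)/(0.103 − 0.0236) − 0.0346/(0.103)²
  = 45.818/0.079400 − 3.2614 = 577.05 − 3.2614 = 573.79 bar
Z = PV_m/(RT) = (573.79)(0.103)/((0.08314)(551.1)) = 59.100/45.818 = 1.290

Z ≈ 1.290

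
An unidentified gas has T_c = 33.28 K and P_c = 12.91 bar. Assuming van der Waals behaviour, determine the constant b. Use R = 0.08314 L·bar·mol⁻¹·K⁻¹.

From T_c = 8a/(27Rb) and P_c = a/(27b²): b = R T_c/(8 P_c).
b = (0.08314)(33.28)/(8×12.91) = 2.7669/103.28 = 0.02679 L/mol

b ≈ 0.02679 L/mol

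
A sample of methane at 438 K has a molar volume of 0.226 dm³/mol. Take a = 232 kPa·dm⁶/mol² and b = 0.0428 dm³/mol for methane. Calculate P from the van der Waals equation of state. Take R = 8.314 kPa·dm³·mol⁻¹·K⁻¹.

P ≈ 15335 kPa

P = RT/(V_m − b) − a/V_m²
RT/(V_m − b) = (8.314)(438)/(0.226 − 0.0428) = 3641.5/0.18320 = 19877 kPa
a/V_m² = 232/(0.226)² = 4542.3 kPa
P = 19877 − 4542.3 = 15335 kPa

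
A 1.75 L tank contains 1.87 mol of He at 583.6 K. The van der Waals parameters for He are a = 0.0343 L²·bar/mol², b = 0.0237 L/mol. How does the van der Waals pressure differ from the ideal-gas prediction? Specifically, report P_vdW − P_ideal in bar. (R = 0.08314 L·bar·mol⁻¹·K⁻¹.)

ΔP ≈ 1.308 bar

Ideal: P_ideal = nRT/V = (1.87)(0.08314)(583.6)/1.75 = 51.8476 bar
vdW: P = nRT/(V − nb) − a n²/V² = 90.7333/1.70568 − 0.119944/3.06250 = 53.1948 − 0.0391654 = 53.1556 bar
ΔP = 53.1556 − 51.8476 = 1.308 bar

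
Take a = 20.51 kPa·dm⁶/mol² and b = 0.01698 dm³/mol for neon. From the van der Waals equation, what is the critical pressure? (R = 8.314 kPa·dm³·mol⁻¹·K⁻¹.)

P_c ≈ 2635 kPa

For a van der Waals gas, P_c = a/(27b²).
P_c = 20.51/(27×(0.01698)²) = 20.51/0.0077847 = 2635 kPa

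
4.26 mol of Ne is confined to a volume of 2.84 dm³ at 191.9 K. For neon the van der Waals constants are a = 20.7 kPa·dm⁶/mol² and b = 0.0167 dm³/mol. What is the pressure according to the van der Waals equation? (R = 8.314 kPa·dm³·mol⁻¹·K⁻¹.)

P ≈ 2408 kPa

P = nRT/(V − nb) − a n²/V²
nRT/(V − nb) = (4.26)(8.314)(191.9)/(2.84 − 4.26×0.0167) = 6796.6/2.7689 = 2454.6 kPa
a n²/V² = (20.7)(4.26)²/(2.84)² = 46.575 kPa
P = 2454.6 − 46.575 = 2408 kPa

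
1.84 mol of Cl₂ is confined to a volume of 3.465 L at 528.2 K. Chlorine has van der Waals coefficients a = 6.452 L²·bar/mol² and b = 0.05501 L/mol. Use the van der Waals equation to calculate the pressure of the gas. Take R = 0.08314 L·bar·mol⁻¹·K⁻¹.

P = nRT/(V − nb) − a n²/V²
nRT/(V − nb) = (1.84)(0.08314)(528.2)/(3.465 − 1.84×0.05501) = 80.803/3.3638 = 24.021 bar
a n²/V² = (6.452)(1.84)²/(3.465)² = 1.8194 bar
P = 24.021 − 1.8194 = 22.20 bar

P ≈ 22.20 bar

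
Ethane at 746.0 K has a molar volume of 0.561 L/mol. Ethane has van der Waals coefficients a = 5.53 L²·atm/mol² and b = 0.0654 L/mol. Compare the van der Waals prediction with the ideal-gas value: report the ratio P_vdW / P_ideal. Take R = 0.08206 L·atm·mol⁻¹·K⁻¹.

P_vdW / P_ideal ≈ 0.9709

Ideal: P_ideal = RT/V_m = (0.08206)(746.0)/0.561 = 109.121 atm
vdW: P = RT/(V_m − b) − a/V_m² = 61.2168/0.495600 − 5.53/0.314721 = 123.521 − 17.5711 = 105.950 atm
Ratio = 105.950/109.121 = 0.9709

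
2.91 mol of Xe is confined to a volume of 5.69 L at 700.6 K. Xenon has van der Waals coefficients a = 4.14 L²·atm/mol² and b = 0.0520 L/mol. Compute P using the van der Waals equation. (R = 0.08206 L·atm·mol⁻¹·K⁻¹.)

P ≈ 29.12 atm

P = nRT/(V − nb) − a n²/V²
nRT/(V − nb) = (2.91)(0.08206)(700.6)/(5.69 − 2.91×0.0520) = 167.30/5.5387 = 30.206 atm
a n²/V² = (4.14)(2.91)²/(5.69)² = 1.0828 atm
P = 30.206 − 1.0828 = 29.12 atm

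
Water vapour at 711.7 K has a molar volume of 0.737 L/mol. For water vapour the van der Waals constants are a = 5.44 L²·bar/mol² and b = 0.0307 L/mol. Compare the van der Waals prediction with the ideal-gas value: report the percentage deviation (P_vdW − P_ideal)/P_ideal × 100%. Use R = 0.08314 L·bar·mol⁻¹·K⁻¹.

Ideal: P_ideal = RT/V_m = (0.08314)(711.7)/0.737 = 80.2859 bar
vdW: P = RT/(V_m − b) − a/V_m² = 59.1707/0.706300 − 5.44/0.543169 = 83.7756 − 10.0153 = 73.7603 bar
% deviation = (73.7603 − 80.2859)/80.2859 × 100% = -8.13%

-8.13 %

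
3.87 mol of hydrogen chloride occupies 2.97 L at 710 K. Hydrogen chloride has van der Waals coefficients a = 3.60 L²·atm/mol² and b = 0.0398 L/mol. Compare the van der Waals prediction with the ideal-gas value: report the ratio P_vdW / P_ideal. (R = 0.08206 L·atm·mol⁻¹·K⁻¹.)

Ideal: P_ideal = nRT/V = (3.87)(0.08206)(710)/2.97 = 75.9179 atm
vdW: P = nRT/(V − nb) − a n²/V² = 225.476/2.81597 − 53.9168/8.82090 = 80.0705 − 6.11239 = 73.9581 atm
Ratio = 73.9581/75.9179 = 0.9742

P_vdW / P_ideal ≈ 0.9742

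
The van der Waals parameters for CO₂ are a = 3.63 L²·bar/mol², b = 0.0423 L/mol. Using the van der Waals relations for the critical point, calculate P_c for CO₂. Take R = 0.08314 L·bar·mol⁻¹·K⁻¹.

P_c ≈ 75.14 bar

For a van der Waals gas, P_c = a/(27b²).
P_c = 3.63/(27×(0.0423)²) = 3.63/0.048311 = 75.14 bar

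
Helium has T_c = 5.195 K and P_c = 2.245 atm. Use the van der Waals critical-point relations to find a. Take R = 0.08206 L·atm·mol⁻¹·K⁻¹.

From T_c = 8a/(27Rb) and P_c = a/(27b²): a = 27 R² T_c²/(64 P_c).
a = 27×(0.08206)²×(5.195)²/(64×2.245) = 4.9068/143.68 = 0.03415 L²·atm/mol²

a ≈ 0.03415 L²·atm/mol²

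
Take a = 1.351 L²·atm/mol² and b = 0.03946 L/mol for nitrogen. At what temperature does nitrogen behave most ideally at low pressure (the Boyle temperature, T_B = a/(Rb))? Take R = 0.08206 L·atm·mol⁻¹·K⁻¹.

T_B ≈ 417.2 K

For a van der Waals gas the second virial coefficient B₂ = b − a/(RT) vanishes at T_B = a/(Rb).
T_B = 1.351/(0.08206×0.03946) = 1.351/0.0032381 = 417.2 K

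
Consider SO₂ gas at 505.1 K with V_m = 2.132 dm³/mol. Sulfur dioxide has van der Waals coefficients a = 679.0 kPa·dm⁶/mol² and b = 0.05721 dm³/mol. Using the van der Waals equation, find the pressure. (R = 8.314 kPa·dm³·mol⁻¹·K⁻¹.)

P = RT/(V_m − b) − a/V_m²
RT/(V_m − b) = (8.314)(505.1)/(2.132 − 0.05721) = 4199.4/2.0748 = 2024.0 kPa
a/V_m² = 679.0/(2.132)² = 149.38 kPa
P = 2024.0 − 149.38 = 1875 kPa

P ≈ 1875 kPa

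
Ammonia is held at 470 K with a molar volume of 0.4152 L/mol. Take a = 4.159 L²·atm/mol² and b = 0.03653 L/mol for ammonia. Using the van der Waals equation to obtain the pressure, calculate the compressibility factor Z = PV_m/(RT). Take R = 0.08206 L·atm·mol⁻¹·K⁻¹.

P = RT/(V_m − b) − a/V_m² = (0.08206)(470)/(0.4152 − 0.03653) − 4.159/(0.4152)²
  = 38.568/0.37867 − 24.125 = 101.85 − 24.125 = 77.73 atm
Z = PV_m/(RT) = (77.73)(0.4152)/((0.08206)(470)) = 32.273/38.568 = 0.8368

Z ≈ 0.8368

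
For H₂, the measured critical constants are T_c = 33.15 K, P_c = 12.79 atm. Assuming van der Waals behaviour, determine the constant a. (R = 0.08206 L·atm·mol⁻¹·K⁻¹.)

From T_c = 8a/(27Rb) and P_c = a/(27b²): a = 27 R² T_c²/(64 P_c).
a = 27×(0.08206)²×(33.15)²/(64×12.79) = 199.80/818.56 = 0.2441 L²·atm/mol²

a ≈ 0.2441 L²·atm/mol²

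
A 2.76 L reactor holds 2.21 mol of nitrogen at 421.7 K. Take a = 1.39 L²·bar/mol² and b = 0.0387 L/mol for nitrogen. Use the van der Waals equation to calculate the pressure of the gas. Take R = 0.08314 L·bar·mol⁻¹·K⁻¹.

P ≈ 28.08 bar

P = nRT/(V − nb) − a n²/V²
nRT/(V − nb) = (2.21)(0.08314)(421.7)/(2.76 − 2.21×0.0387) = 77.483/2.6745 = 28.971 bar
a n²/V² = (1.39)(2.21)²/(2.76)² = 0.89121 bar
P = 28.971 − 0.89121 = 28.08 bar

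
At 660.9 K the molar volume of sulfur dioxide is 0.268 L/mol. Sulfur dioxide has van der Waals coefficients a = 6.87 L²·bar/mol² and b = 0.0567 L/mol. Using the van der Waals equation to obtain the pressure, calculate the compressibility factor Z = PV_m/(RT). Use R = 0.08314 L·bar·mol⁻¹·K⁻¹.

P = RT/(V_m − b) − a/V_m² = (0.08314)(660.9)/(0.268 − 0.0567) − 6.87/(0.268)²
  = 54.947/0.21130 − 95.650 = 260.04 − 95.650 = 164.39 bar
Z = PV_m/(RT) = (164.39)(0.268)/((0.08314)(660.9)) = 44.057/54.947 = 0.8018

Z ≈ 0.8018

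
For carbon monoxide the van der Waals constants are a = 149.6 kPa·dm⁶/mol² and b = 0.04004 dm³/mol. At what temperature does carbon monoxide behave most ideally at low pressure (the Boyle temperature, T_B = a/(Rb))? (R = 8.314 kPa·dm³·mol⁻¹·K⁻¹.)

For a van der Waals gas the second virial coefficient B₂ = b − a/(RT) vanishes at T_B = a/(Rb).
T_B = 149.6/(8.314×0.04004) = 149.6/0.33289 = 449.4 K

T_B ≈ 449.4 K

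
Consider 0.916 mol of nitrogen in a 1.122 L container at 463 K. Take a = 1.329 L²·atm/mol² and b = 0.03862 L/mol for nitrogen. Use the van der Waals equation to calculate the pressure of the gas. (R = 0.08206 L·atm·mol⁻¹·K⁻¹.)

P = nRT/(V − nb) − a n²/V²
nRT/(V − nb) = (0.916)(0.08206)(463)/(1.122 − 0.916×0.03862) = 34.802/1.0866 = 32.028 atm
a n²/V² = (1.329)(0.916)²/(1.122)² = 0.88579 atm
P = 32.028 − 0.88579 = 31.14 atm

P ≈ 31.14 atm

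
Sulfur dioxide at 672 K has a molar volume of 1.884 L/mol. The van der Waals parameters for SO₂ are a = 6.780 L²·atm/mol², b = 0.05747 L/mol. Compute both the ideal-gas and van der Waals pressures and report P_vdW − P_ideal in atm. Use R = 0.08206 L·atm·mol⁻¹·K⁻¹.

Ideal: P_ideal = RT/V_m = (0.08206)(672)/1.884 = 29.2698 atm
vdW: P = RT/(V_m − b) − a/V_m² = 55.1443/1.82653 − 6.780/3.54946 = 30.1907 − 1.91015 = 28.2806 atm
ΔP = 28.2806 − 29.2698 = -0.989 atm

ΔP ≈ -0.989 atm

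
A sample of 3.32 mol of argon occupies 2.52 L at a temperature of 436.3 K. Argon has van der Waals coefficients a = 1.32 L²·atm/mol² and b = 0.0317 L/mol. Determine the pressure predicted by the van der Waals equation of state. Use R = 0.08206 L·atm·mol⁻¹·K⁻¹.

P ≈ 46.93 atm

P = nRT/(V − nb) − a n²/V²
nRT/(V − nb) = (3.32)(0.08206)(436.3)/(2.52 − 3.32×0.0317) = 118.87/2.4148 = 49.226 atm
a n²/V² = (1.32)(3.32)²/(2.52)² = 2.2911 atm
P = 49.226 − 2.2911 = 46.93 atm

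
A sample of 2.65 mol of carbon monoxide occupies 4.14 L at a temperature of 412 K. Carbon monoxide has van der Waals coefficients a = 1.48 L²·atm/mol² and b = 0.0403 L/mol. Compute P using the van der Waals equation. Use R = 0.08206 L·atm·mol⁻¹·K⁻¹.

P ≈ 21.61 atm

P = nRT/(V − nb) − a n²/V²
nRT/(V − nb) = (2.65)(0.08206)(412)/(4.14 − 2.65×0.0403) = 89.593/4.0332 = 22.214 atm
a n²/V² = (1.48)(2.65)²/(4.14)² = 0.60639 atm
P = 22.214 − 0.60639 = 21.61 atm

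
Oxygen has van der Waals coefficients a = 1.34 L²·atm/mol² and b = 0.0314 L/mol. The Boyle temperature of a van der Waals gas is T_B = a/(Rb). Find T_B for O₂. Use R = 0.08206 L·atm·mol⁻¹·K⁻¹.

For a van der Waals gas the second virial coefficient B₂ = b − a/(RT) vanishes at T_B = a/(Rb).
T_B = 1.34/(0.08206×0.0314) = 1.34/0.0025767 = 520.0 K

T_B ≈ 520.0 K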